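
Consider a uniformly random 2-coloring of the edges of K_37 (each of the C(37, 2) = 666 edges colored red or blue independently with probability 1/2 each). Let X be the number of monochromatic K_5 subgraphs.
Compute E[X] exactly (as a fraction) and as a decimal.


Let X = Σ_S X_S over the C(37, 5) = 435897 subsets S of size 5, where X_S = 1 if the K_5 on S is monochromatic.
For a fixed S, the K_5 on S has C(5, 2) = 10 edges. P[all 10 edges red] = (1/2)^10, and likewise for blue, so P[monochromatic] = 2·(1/2)^10 = 2^{1 − 10} = 1/512.
By linearity: E[X] = C(37, 5) · 2^{1 − 10} = 435897 · 1/512 = 435897/512.
Numerically: E[X] ≈ 851.361.

E[X] = C(37,5)·2^(1−C(5,2)) = 435897/512 ≈ 851.361.


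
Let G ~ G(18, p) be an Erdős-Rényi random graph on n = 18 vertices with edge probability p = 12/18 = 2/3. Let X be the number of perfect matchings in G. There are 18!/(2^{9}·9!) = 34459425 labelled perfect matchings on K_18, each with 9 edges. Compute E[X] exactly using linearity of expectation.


K_18 has 18!/(2^{9}·9!) = 34459425 labelled perfect matchings.
For each such perfect matching H, let X_H = 1 if all 9 edges of H are present in G. Then P[X_H = 1] = p^{9} = (2/3)^{9} = 512/19683.
By linearity: E[X] = Σ_H E[X_H] = 34459425 · p^{9} = 34459425 · 512/19683 = 217817600/243.
Numerically: E[X] ≈ 896369.

E[X] = 34459425 · (2/3)^{9} = 217817600/243 ≈ 896369.


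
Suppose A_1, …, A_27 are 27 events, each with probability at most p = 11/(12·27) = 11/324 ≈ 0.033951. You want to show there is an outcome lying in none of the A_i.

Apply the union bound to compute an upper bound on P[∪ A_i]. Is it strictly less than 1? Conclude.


Union bound: P[∪_{i=1}^{27} A_i] ≤ Σ_i P[A_i] ≤ 27·p = 27·(11/324) = 11/12.
Numerically: 11/12 ≈ 0.916667.
Is 11/12 < 1? YES.
Since P[∪ A_i] ≤ 11/12 < 1, the complement has P[∩ A_i^c] ≥ 1 − 11/12 = 1/12 > 0, so some outcome avoids every A_i.

27·p = 11/12 ≈ 0.916667; existence CERTIFIED by the union bound.


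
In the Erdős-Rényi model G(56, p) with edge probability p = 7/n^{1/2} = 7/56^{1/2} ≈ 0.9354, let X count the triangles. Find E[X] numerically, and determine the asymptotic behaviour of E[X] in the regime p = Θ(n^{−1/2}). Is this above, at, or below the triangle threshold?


Number of potential triangles: C(56, 3) = 27720.
Each occurs with probability p³ ≈ (0.9354)³ ≈ 8.184876e-01.
By linearity: E[X] = C(56, 3)·p³ ≈ 27720 · 8.184876e-01 ≈ 22688.4750.
Since α = 1/2 < 1, p = c/n^{1/2} ≫ 1/n is above the triangle threshold p ~ 1/n. Asymptotically E[X] ~ (c³/6)·n^{3(1−α)} = (7³/6)·n^{1.5} → ∞; triangles are abundant w.h.p.

E[X] ≈ 22688.4750; in regime p = Θ(1/n^{1/2}) E[X] diverges (above the triangle threshold p ~ 1/n).


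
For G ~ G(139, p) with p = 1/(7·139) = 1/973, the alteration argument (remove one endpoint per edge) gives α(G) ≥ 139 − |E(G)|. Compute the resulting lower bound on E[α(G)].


E[|E(G)|] = C(139, 2)·p = 9591 · (1/973) = 69/7.
E[α(G)] ≥ n − E[|E(G)|] = 139 − 69/7 = 904/7.
Numerically: ≈ 129.143.
(This is only a lower bound; the true E[α(G)] may be larger.)

E[α(G)] ≥ 904/7 ≈ 129.143.


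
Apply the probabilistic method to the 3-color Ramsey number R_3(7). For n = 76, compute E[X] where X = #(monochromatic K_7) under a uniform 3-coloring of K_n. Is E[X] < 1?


E[X] = C(76, 7) · 3^{1 − 21} = 2186189400 · 3^{−20} = 2186189400/3486784401.
As a reduced fraction: E[X] = 728729800/1162261467 ≈ 0.627.
Is E[X] < 1? YES.
Since E[X] < 1, there exists a 3-coloring of K_{76} with no monochromatic K_7; hence R_3(7) > 76.

E[X] = 728729800/1162261467 ≈ 0.627; E[X] < 1, so R_3(7) > 76.


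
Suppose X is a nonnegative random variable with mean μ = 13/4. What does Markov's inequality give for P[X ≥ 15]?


μ = E[X] = 13/4, a = 15.
Markov: P[X ≥ 15] ≤ μ/a = (13/4)/15 = 13/60.
Numerically: ≈ 0.21667.
(Since a = 15 > μ = 3.25000, the bound 13/60 is < 1 and informative.)

P[X ≥ 15] ≤ 13/60 ≈ 0.21667.


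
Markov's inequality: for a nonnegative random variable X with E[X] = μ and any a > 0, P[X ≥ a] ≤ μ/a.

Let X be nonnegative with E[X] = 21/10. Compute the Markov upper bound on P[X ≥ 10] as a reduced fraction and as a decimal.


μ = E[X] = 21/10, a = 10.
Markov: P[X ≥ 10] ≤ μ/a = (21/10)/10 = 21/100.
Numerically: ≈ 0.210000.
(Since a = 10 > μ = 2.100000, the bound 21/100 is < 1 and informative.)

P[X ≥ 10] ≤ 21/100 ≈ 0.210000.


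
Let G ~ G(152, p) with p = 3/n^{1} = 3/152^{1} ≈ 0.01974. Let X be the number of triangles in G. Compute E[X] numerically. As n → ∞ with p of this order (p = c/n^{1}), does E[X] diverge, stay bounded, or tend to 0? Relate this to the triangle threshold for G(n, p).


Number of potential triangles: C(152, 3) = 573800.
Each occurs with probability p³ ≈ (0.01974)³ ≈ 7.688347e-06.
By linearity: E[X] = C(152, 3)·p³ ≈ 573800 · 7.688347e-06 ≈ 4.4116.
Here α = 1, so p = 3/n is exactly at the triangle threshold p ~ 1/n. Asymptotically E[X] → c³/6 = 3³/6 = 9/2 ≈ 4.5000, a bounded constant. In this regime the triangle count is asymptotically Poisson(c³/6).

E[X] ≈ 4.4116; in regime p = Θ(1/n^{1}) E[X] stays bounded (at the triangle threshold p ~ 1/n).


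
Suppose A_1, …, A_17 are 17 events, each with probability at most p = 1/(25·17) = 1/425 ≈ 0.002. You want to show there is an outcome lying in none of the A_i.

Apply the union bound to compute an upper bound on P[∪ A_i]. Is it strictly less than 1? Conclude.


Union bound: P[∪_{i=1}^{17} A_i] ≤ Σ_i P[A_i] ≤ 17·p = 17·(1/425) = 1/25.
Numerically: 1/25 ≈ 0.040.
Is 1/25 < 1? YES.
Since P[∪ A_i] ≤ 1/25 < 1, the complement has P[∩ A_i^c] ≥ 1 − 1/25 = 24/25 > 0, so some outcome avoids every A_i.

17·p = 1/25 ≈ 0.040; existence CERTIFIED by the union bound.


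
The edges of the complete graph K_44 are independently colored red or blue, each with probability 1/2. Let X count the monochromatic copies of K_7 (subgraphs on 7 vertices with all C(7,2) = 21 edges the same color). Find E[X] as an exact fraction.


Let X = Σ_S X_S over the C(44, 7) = 38320568 subsets S of size 7, where X_S = 1 if the K_7 on S is monochromatic.
For a fixed S, the K_7 on S has C(7, 2) = 21 edges. P[all 21 edges red] = (1/2)^21, and likewise for blue, so P[monochromatic] = 2·(1/2)^21 = 2^{1 − 21} = 1/1048576.
By linearity of expectation: E[X] = C(44, 7) · 2^{1 − 21} = 38320568 · 1/1048576 = 4790071/131072.
Numerically: E[X] ≈ 36.545.

E[X] = C(44,7)·2^(1−C(7,2)) = 4790071/131072 ≈ 36.545.


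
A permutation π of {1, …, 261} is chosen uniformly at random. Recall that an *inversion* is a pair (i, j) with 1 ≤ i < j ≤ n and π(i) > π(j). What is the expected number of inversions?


Write X = Σ X_I over the C(261, 2) = 33930 pairs i < j, with X_I the indicator of one inversion.
There are 33930 indicators.
For each fixed pair i < j, the values π(i) and π(j) are two distinct elements of {1, …, 261} in uniformly random order; by symmetry P[π(i) > π(j)] = 1/2.
By linearity: E[X] = 33930 · (1/2) = C(261, 2) · (1/2) = 33930/2 = 16965 ≈ 16965.000.

E[X] = 16965 = 16965.000.


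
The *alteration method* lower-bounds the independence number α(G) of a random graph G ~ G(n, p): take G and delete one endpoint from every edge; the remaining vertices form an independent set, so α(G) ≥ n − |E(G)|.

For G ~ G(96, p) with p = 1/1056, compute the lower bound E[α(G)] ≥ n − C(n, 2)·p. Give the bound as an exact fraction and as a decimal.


E[|E(G)|] = C(96, 2)·p = 4560 · (1/1056) = 95/22.
E[α(G)] ≥ n − E[|E(G)|] = 96 − 95/22 = 2017/22.
Numerically: ≈ 91.681818.
(This is only a lower bound; the true E[α(G)] may be larger.)

E[α(G)] ≥ 2017/22 ≈ 91.681818.


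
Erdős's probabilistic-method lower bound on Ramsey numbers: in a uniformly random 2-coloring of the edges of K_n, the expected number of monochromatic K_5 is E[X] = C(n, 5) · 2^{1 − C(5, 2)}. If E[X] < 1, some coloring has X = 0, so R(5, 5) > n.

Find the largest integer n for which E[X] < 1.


We need C(n, 5) · 2^{1 − 10} < 1, i.e. C(n, 5) < 2^{10 − 1} = 512.
Check values of n near the boundary:
  n = 10: C(10, 5) = 252; 252 < 512? YES
  n = 11: C(11, 5) = 462; 462 < 512? YES
  n = 12: C(12, 5) = 792; 792 < 512? NO
  n = 13: C(13, 5) = 1287; 1287 < 512? NO
  n = 14: C(14, 5) = 2002; 2002 < 512? NO
The largest n with C(n, 5) < 512 is n = 11 (where E[X] = 231/256 ≈ 0.9023). Hence R(5, 5) > 11, i.e. R(5, 5) ≥ 12.

Largest n = 11; hence R(5, 5) > 11.


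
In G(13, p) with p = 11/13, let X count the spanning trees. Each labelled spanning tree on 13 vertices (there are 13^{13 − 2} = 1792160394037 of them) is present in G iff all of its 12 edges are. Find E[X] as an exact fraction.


K_13 has 13^{13 − 2} = 1792160394037 labelled spanning trees.
For each such spanning tree H, let X_H = 1 if all 12 edges of H are present in G. Then P[X_H = 1] = p^{12} = (11/13)^{12} = 3138428376721/23298085122481.
Summing the indicators: E[X] = Σ_H E[X_H] = 1792160394037 · p^{12} = 1792160394037 · 3138428376721/23298085122481 = 3138428376721/13.
Numerically: E[X] ≈ 2.41e+11.

E[X] = 1792160394037 · (11/13)^{12} = 3138428376721/13 ≈ 2.41e+11.


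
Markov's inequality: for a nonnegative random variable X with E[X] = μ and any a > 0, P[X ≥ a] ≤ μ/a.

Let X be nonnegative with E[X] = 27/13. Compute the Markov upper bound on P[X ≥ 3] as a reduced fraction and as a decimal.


μ = E[X] = 27/13, a = 3.
Markov: P[X ≥ 3] ≤ μ/a = (27/13)/3 = 9/13.
Numerically: ≈ 0.692.
(Since a = 3 > μ = 2.077, the bound 9/13 is < 1 and informative.)

P[X ≥ 3] ≤ 9/13 ≈ 0.692.


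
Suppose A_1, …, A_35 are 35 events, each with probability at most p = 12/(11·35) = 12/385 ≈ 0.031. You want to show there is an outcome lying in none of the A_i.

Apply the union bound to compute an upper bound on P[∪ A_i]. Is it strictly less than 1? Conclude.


Union bound: P[∪_{i=1}^{35} A_i] ≤ Σ_i P[A_i] ≤ 35·p = 35·(12/385) = 12/11.
Numerically: 12/11 ≈ 1.091.
Is 12/11 < 1? NO.
Since the bound 12/11 is ≥ 1, the union bound is uninformative here; it does NOT by itself certify existence.

35·p = 12/11 ≈ 1.091; existence NOT certified by the union bound.


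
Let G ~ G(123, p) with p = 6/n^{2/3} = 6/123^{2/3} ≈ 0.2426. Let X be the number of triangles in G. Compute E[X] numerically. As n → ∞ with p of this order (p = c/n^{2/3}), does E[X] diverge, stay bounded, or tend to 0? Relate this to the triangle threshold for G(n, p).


Number of potential triangles: C(123, 3) = 302621.
Each occurs with probability p³ ≈ (0.2426)³ ≈ 1.427722e-02.
By linearity: E[X] = C(123, 3)·p³ ≈ 302621 · 1.427722e-02 ≈ 4320.5854.
Since α = 2/3 < 1, p = c/n^{2/3} ≫ 1/n is above the triangle threshold p ~ 1/n. Asymptotically E[X] ~ (c³/6)·n^{3(1−α)} = (6³/6)·n^{1} → ∞; triangles are abundant w.h.p.

E[X] ≈ 4320.5854; in regime p = Θ(1/n^{2/3}) E[X] diverges (above the triangle threshold p ~ 1/n).


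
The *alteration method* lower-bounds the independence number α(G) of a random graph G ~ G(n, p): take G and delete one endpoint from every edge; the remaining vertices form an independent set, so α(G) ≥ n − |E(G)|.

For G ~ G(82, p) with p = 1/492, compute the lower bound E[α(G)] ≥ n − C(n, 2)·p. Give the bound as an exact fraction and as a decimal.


E[|E(G)|] = C(82, 2)·p = 3321 · (1/492) = 27/4.
E[α(G)] ≥ n − E[|E(G)|] = 82 − 27/4 = 301/4.
Numerically: ≈ 75.25000.
(This is only a lower bound; the true E[α(G)] may be larger.)

E[α(G)] ≥ 301/4 ≈ 75.25000.


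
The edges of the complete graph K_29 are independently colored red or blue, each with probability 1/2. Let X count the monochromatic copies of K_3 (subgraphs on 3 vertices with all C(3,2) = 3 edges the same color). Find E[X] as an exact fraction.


Let X = Σ_S X_S over the C(29, 3) = 3654 subsets S of size 3, where X_S = 1 if the K_3 on S is monochromatic.
For a fixed S, the K_3 on S has C(3, 2) = 3 edges. P[all 3 edges red] = (1/2)^3, and likewise for blue, so P[monochromatic] = 2·(1/2)^3 = 2^{1 − 3} = 1/4.
Summing: E[X] = C(29, 3) · 2^{1 − 3} = 3654 · 1/4 = 1827/2.
Numerically: E[X] ≈ 913.500000.

E[X] = C(29,3)·2^(1−C(3,2)) = 1827/2 ≈ 913.500000.


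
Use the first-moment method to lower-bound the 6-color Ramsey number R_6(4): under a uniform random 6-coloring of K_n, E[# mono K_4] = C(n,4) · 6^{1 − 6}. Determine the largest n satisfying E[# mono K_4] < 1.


We need C(n, 4) · 6^{1 − 6} < 1, i.e. C(n, 4) < 6^{6 − 1} = 7776.
Check values of n near the boundary:
  n = 16: C(16, 4) = 1820; 1820 < 7776? YES
  n = 17: C(17, 4) = 2380; 2380 < 7776? YES
  n = 18: C(18, 4) = 3060; 3060 < 7776? YES
  n = 19: C(19, 4) = 3876; 3876 < 7776? YES
  n = 20: C(20, 4) = 4845; 4845 < 7776? YES
  n = 21: C(21, 4) = 5985; 5985 < 7776? YES
  n = 22: C(22, 4) = 7315; 7315 < 7776? YES
  n = 23: C(23, 4) = 8855; 8855 < 7776? NO
The largest n with C(n, 4) < 7776 is n = 22 (where E[X] = 7315/7776 ≈ 0.9407150). Hence R_6(4) > 22, i.e. R_6(4) ≥ 23.

Largest n = 22; hence R_6(4) > 22.


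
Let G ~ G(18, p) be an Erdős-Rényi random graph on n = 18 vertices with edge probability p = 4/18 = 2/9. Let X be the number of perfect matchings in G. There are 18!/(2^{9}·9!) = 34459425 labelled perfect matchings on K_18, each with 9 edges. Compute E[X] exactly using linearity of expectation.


K_18 has 18!/(2^{9}·9!) = 34459425 labelled perfect matchings.
For each such perfect matching H, let X_H = 1 if all 9 edges of H are present in G. Then P[X_H = 1] = p^{9} = (2/9)^{9} = 512/387420489.
Summing the indicators: E[X] = Σ_H E[X_H] = 34459425 · p^{9} = 34459425 · 512/387420489 = 217817600/4782969.
Numerically: E[X] ≈ 45.5402.

E[X] = 34459425 · (2/9)^{9} = 217817600/4782969 ≈ 45.5402.


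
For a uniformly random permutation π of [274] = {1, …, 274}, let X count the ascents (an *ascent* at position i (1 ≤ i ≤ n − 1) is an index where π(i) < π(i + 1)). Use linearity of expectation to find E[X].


Write X = Σ X_I over i = 1, …, 273, with X_I the indicator of one ascent.
There are 273 indicators.
For each fixed i, the pair (π(i), π(i+1)) is a uniformly random ordered pair of distinct values from {1, …, 274}; by symmetry P[π(i) < π(i+1)] = 1/2.
By linearity: E[X] = 273 · (1/2) = (274 − 1) · (1/2) = 273/2 ≈ 136.500.

E[X] = 273/2 = 136.500.


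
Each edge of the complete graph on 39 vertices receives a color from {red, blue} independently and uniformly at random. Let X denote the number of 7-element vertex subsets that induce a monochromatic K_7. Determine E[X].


Let X = Σ_S X_S over the C(39, 7) = 15380937 subsets S of size 7, where X_S = 1 if the K_7 on S is monochromatic.
For a fixed S, the K_7 on S has C(7, 2) = 21 edges. P[all 21 edges red] = (1/2)^21, and likewise for blue, so P[monochromatic] = 2·(1/2)^21 = 2^{1 − 21} = 1/1048576.
By linearity of expectation: E[X] = C(39, 7) · 2^{1 − 21} = 15380937 · 1/1048576 = 15380937/1048576.
Numerically: E[X] ≈ 14.668405.

E[X] = C(39,7)·2^(1−C(7,2)) = 15380937/1048576 ≈ 14.668405.


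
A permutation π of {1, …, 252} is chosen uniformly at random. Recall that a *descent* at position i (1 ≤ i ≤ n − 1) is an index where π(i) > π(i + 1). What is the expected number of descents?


Write X = Σ X_I over i = 1, …, 251, with X_I the indicator of one descent.
There are 251 indicators.
For each fixed i, the pair (π(i), π(i+1)) is a uniformly random ordered pair of distinct values from {1, …, 252}; by symmetry P[π(i) > π(i+1)] = 1/2.
By linearity: E[X] = 251 · (1/2) = (252 − 1) · (1/2) = 251/2 ≈ 125.500000.

E[X] = 251/2 = 125.500000.


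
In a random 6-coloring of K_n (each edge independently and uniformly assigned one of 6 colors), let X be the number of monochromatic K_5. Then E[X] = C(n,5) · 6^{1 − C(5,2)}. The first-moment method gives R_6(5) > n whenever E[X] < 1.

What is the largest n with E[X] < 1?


We need C(n, 5) · 6^{1 − 10} < 1, i.e. C(n, 5) < 6^{10 − 1} = 10077696.
Check values of n near the boundary:
  n = 62: C(62, 5) = 6471002; 6471002 < 10077696? YES
  n = 63: C(63, 5) = 7028847; 7028847 < 10077696? YES
  n = 64: C(64, 5) = 7624512; 7624512 < 10077696? YES
  n = 65: C(65, 5) = 8259888; 8259888 < 10077696? YES
  n = 66: C(66, 5) = 8936928; 8936928 < 10077696? YES
  n = 67: C(67, 5) = 9657648; 9657648 < 10077696? YES
  n = 68: C(68, 5) = 10424128; 10424128 < 10077696? NO
  n = 69: C(69, 5) = 11238513; 11238513 < 10077696? NO
  n = 70: C(70, 5) = 12103014; 12103014 < 10077696? NO
The largest n with C(n, 5) < 10077696 is n = 67 (where E[X] = 67067/69984 ≈ 0.958). Hence R_6(5) > 67, i.e. R_6(5) ≥ 68.

Largest n = 67; hence R_6(5) > 67.


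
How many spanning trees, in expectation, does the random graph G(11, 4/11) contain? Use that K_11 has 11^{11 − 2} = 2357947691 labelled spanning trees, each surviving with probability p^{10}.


K_11 has 11^{11 − 2} = 2357947691 labelled spanning trees.
For each such spanning tree H, let X_H = 1 if all 10 edges of H are present in G. Then P[X_H = 1] = p^{10} = (4/11)^{10} = 1048576/25937424601.
By linearity: E[X] = Σ_H E[X_H] = 2357947691 · p^{10} = 2357947691 · 1048576/25937424601 = 1048576/11.
Numerically: E[X] ≈ 95325.

E[X] = 2357947691 · (4/11)^{10} = 1048576/11 ≈ 95325.


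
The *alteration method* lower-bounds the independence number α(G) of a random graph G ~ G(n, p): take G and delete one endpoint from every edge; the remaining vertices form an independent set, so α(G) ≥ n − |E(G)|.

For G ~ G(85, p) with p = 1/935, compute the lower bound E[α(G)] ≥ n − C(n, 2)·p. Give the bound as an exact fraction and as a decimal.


E[|E(G)|] = C(85, 2)·p = 3570 · (1/935) = 42/11.
E[α(G)] ≥ n − E[|E(G)|] = 85 − 42/11 = 893/11.
Numerically: ≈ 81.182.
(This is only a lower bound; the true E[α(G)] may be larger.)

E[α(G)] ≥ 893/11 ≈ 81.182.


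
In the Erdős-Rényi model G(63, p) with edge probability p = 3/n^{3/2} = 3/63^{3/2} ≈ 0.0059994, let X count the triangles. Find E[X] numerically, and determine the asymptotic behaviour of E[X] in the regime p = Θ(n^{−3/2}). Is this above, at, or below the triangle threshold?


Number of potential triangles: C(63, 3) = 39711.
Each occurs with probability p³ ≈ (0.0059994)³ ≈ 2.1593910e-07.
By linearity: E[X] = C(63, 3)·p³ ≈ 39711 · 2.1593910e-07 ≈ 0.00858.
Since α = 3/2 > 1, p = c/n^{3/2} = o(1/n) is below the triangle threshold p ~ 1/n. Asymptotically E[X] ~ (c³/6)·n^{3(1−α)} = (3³/6)·n^{-1.5} → 0, so by Markov's inequality G has no triangles w.h.p.

E[X] ≈ 0.00858; in regime p = Θ(1/n^{3/2}) E[X] tends to 0 (below the triangle threshold p ~ 1/n).


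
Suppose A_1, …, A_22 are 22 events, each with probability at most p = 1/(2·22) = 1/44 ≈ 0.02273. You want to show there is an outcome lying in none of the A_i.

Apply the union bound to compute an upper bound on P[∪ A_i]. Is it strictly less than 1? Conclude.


Union bound: P[∪_{i=1}^{22} A_i] ≤ Σ_i P[A_i] ≤ 22·p = 22·(1/44) = 1/2.
Numerically: 1/2 ≈ 0.50000.
Is 1/2 < 1? YES.
Since P[∪ A_i] ≤ 1/2 < 1, the complement has P[∩ A_i^c] ≥ 1 − 1/2 = 1/2 > 0, so some outcome avoids every A_i.

22·p = 1/2 ≈ 0.50000; existence CERTIFIED by the union bound.


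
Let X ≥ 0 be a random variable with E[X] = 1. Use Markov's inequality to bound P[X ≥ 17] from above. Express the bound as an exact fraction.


μ = E[X] = 1, a = 17.
Markov: P[X ≥ 17] ≤ μ/a = (1)/17 = 1/17.
Numerically: ≈ 0.059.
(Since a = 17 > μ = 1.000, the bound 1/17 is < 1 and informative.)

P[X ≥ 17] ≤ 1/17 ≈ 0.059.


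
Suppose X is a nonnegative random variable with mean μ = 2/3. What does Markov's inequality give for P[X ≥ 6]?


μ = E[X] = 2/3, a = 6.
Markov: P[X ≥ 6] ≤ μ/a = (2/3)/6 = 1/9.
Numerically: ≈ 0.111111.
(Since a = 6 > μ = 0.666667, the bound 1/9 is < 1 and informative.)

P[X ≥ 6] ≤ 1/9 ≈ 0.111111.


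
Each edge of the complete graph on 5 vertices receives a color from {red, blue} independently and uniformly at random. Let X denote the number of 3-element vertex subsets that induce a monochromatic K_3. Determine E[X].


Let X = Σ_S X_S over the C(5, 3) = 10 subsets S of size 3, where X_S = 1 if the K_3 on S is monochromatic.
For a fixed S, the K_3 on S has C(3, 2) = 3 edges. P[all 3 edges red] = (1/2)^3, and likewise for blue, so P[monochromatic] = 2·(1/2)^3 = 2^{1 − 3} = 1/4.
Summing: E[X] = C(5, 3) · 2^{1 − 3} = 10 · 1/4 = 5/2.
Numerically: E[X] ≈ 2.50000.

E[X] = C(5,3)·2^(1−C(3,2)) = 5/2 ≈ 2.50000.


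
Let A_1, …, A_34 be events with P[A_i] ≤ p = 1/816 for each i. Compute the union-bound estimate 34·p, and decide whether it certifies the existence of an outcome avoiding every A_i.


Union bound: P[∪_{i=1}^{34} A_i] ≤ Σ_i P[A_i] ≤ 34·p = 34·(1/816) = 1/24.
Numerically: 1/24 ≈ 0.042.
Is 1/24 < 1? YES.
Since P[∪ A_i] ≤ 1/24 < 1, the complement has P[∩ A_i^c] ≥ 1 − 1/24 = 23/24 > 0, so some outcome avoids every A_i.

34·p = 1/24 ≈ 0.042; existence CERTIFIED by the union bound.


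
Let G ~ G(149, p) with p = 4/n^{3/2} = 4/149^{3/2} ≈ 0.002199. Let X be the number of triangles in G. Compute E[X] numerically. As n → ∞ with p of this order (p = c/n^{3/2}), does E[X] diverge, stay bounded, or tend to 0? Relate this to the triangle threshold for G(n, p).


Number of potential triangles: C(149, 3) = 540274.
Each occurs with probability p³ ≈ (0.002199)³ ≈ 1.063755e-08.
By linearity: E[X] = C(149, 3)·p³ ≈ 540274 · 1.063755e-08 ≈ 0.0057.
Since α = 3/2 > 1, p = c/n^{3/2} = o(1/n) is below the triangle threshold p ~ 1/n. Asymptotically E[X] ~ (c³/6)·n^{3(1−α)} = (4³/6)·n^{-1.5} → 0, so by Markov's inequality G has no triangles w.h.p.

E[X] ≈ 0.0057; in regime p = Θ(1/n^{3/2}) E[X] tends to 0 (below the triangle threshold p ~ 1/n).


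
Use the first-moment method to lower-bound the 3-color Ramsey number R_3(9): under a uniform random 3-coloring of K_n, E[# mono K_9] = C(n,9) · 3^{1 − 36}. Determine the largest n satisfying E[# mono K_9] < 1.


We need C(n, 9) · 3^{1 − 36} < 1, i.e. C(n, 9) < 3^{36 − 1} = 50031545098999707.
Check values of n near the boundary:
  n = 296: C(296, 9) = 42513789098994080; 42513789098994080 < 50031545098999707? YES
  n = 297: C(297, 9) = 43842345008337645; 43842345008337645 < 50031545098999707? YES
  n = 298: C(298, 9) = 45207677551849890; 45207677551849890 < 50031545098999707? YES
  n = 299: C(299, 9) = 46610674441390059; 46610674441390059 < 50031545098999707? YES
  n = 300: C(300, 9) = 48052241692154700; 48052241692154700 < 50031545098999707? YES
  n = 301: C(301, 9) = 49533303936090975; 49533303936090975 < 50031545098999707? YES
  n = 302: C(302, 9) = 51054804739588650; 51054804739588650 < 50031545098999707? NO
The largest n with C(n, 9) < 50031545098999707 is n = 301 (where E[X] = 16511101312030325/16677181699666569 ≈ 0.9900). Hence R_3(9) > 301, i.e. R_3(9) ≥ 302.

Largest n = 301; hence R_3(9) > 301.


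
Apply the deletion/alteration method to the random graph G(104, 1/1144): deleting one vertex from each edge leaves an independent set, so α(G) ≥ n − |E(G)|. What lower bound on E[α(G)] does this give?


E[|E(G)|] = C(104, 2)·p = 5356 · (1/1144) = 103/22.
E[α(G)] ≥ n − E[|E(G)|] = 104 − 103/22 = 2185/22.
Numerically: ≈ 99.318182.
(This is only a lower bound; the true E[α(G)] may be larger.)

E[α(G)] ≥ 2185/22 ≈ 99.318182.


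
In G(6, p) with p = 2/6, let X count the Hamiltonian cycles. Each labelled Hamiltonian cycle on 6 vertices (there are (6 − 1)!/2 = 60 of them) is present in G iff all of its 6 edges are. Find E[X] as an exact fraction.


K_6 has (6 − 1)!/2 = 60 labelled Hamiltonian cycles.
For each such Hamiltonian cycle H, let X_H = 1 if all 6 edges of H are present in G. Then P[X_H = 1] = p^{6} = (1/3)^{6} = 1/729.
By linearity: E[X] = Σ_H E[X_H] = 60 · p^{6} = 60 · 1/729 = 20/243.
Numerically: E[X] ≈ 0.0823045.

E[X] = 60 · (1/3)^{6} = 20/243 ≈ 0.0823045.


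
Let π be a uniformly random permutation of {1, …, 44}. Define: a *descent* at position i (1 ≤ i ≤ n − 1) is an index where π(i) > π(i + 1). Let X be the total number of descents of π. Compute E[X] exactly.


Write X = Σ X_I over i = 1, …, 43, with X_I the indicator of one descent.
There are 43 indicators.
For each fixed i, the pair (π(i), π(i+1)) is a uniformly random ordered pair of distinct values from {1, …, 44}; by symmetry P[π(i) > π(i+1)] = 1/2.
By linearity: E[X] = 43 · (1/2) = (44 − 1) · (1/2) = 43/2 ≈ 21.500.

E[X] = 43/2 = 21.500.


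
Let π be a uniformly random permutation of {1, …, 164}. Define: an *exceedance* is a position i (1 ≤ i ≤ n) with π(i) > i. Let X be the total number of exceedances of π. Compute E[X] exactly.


Write X = Σ_{i=1}^{164} X_i, where X_i = 1_{π(i) > i}.
For each fixed i, π(i) is uniform over {1, …, 164} (marginal of a uniform permutation), so P[π(i) > i] = (n − i)/n. Summing: Σ_{i=1}^{164} (n − i)/n = (0 + 1 + … + 163)/164 = 164(164 − 1)/(2·164) = (164 − 1)/2.
Hence E[X] = Σ_{i=1}^{164} (164 − i)/164 = 163/2 ≈ 81.50000.

E[X] = 163/2 = 81.50000.


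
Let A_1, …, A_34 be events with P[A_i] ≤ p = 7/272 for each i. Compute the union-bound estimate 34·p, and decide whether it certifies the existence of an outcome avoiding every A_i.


Union bound: P[∪_{i=1}^{34} A_i] ≤ Σ_i P[A_i] ≤ 34·p = 34·(7/272) = 7/8.
Numerically: 7/8 ≈ 0.875.
Is 7/8 < 1? YES.
Since P[∪ A_i] ≤ 7/8 < 1, the complement has P[∩ A_i^c] ≥ 1 − 7/8 = 1/8 > 0, so some outcome avoids every A_i.

34·p = 7/8 ≈ 0.875; existence CERTIFIED by the union bound.


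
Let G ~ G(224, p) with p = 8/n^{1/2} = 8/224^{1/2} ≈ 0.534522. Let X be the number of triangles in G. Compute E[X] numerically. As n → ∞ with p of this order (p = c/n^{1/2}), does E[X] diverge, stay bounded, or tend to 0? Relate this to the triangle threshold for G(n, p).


Number of potential triangles: C(224, 3) = 1848224.
Each occurs with probability p³ ≈ (0.534522)³ ≈ 1.52720710e-01.
By linearity: E[X] = C(224, 3)·p³ ≈ 1848224 · 1.52720710e-01 ≈ 282262.080898.
Since α = 1/2 < 1, p = c/n^{1/2} ≫ 1/n is above the triangle threshold p ~ 1/n. Asymptotically E[X] ~ (c³/6)·n^{3(1−α)} = (8³/6)·n^{1.5} → ∞; triangles are abundant w.h.p.

E[X] ≈ 282262.080898; in regime p = Θ(1/n^{1/2}) E[X] diverges (above the triangle threshold p ~ 1/n).


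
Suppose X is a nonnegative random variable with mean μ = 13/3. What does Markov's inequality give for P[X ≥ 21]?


μ = E[X] = 13/3, a = 21.
Markov: P[X ≥ 21] ≤ μ/a = (13/3)/21 = 13/63.
Numerically: ≈ 0.206.
(Since a = 21 > μ = 4.333, the bound 13/63 is < 1 and informative.)

P[X ≥ 21] ≤ 13/63 ≈ 0.206.


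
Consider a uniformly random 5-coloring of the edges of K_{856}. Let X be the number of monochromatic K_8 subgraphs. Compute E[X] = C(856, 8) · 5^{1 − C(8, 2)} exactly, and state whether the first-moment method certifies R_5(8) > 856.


E[X] = C(856, 8) · 5^{1 − 28} = 6918660634157180775 · 5^{−27} = 6918660634157180775/7450580596923828125.
As a reduced fraction: E[X] = 276746425366287231/298023223876953125 ≈ 0.9286069.
Is E[X] < 1? YES.
Since E[X] < 1, there exists a 5-coloring of K_{856} with no monochromatic K_8; hence R_5(8) > 856.

E[X] = 276746425366287231/298023223876953125 ≈ 0.9286069; E[X] < 1, so R_5(8) > 856.


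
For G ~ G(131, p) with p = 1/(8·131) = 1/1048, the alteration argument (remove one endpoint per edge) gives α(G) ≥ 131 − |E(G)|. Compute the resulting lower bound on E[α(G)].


E[|E(G)|] = C(131, 2)·p = 8515 · (1/1048) = 65/8.
E[α(G)] ≥ n − E[|E(G)|] = 131 − 65/8 = 983/8.
Numerically: ≈ 122.875000.
(This is only a lower bound; the true E[α(G)] may be larger.)

E[α(G)] ≥ 983/8 ≈ 122.875000.


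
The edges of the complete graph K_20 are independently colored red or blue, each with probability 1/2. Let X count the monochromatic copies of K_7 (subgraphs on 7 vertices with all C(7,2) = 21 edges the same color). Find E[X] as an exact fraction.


Let X = Σ_S X_S over the C(20, 7) = 77520 subsets S of size 7, where X_S = 1 if the K_7 on S is monochromatic.
For a fixed S, the K_7 on S has C(7, 2) = 21 edges. P[all 21 edges red] = (1/2)^21, and likewise for blue, so P[monochromatic] = 2·(1/2)^21 = 2^{1 − 21} = 1/1048576.
By linearity: E[X] = C(20, 7) · 2^{1 − 21} = 77520 · 1/1048576 = 4845/65536.
Numerically: E[X] ≈ 0.073929.

E[X] = C(20,7)·2^(1−C(7,2)) = 4845/65536 ≈ 0.073929.


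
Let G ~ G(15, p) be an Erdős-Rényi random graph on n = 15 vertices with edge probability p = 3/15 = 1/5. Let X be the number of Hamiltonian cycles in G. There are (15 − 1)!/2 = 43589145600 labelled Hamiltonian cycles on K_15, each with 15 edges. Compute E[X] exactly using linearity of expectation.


K_15 has (15 − 1)!/2 = 43589145600 labelled Hamiltonian cycles.
For each such Hamiltonian cycle H, let X_H = 1 if all 15 edges of H are present in G. Then P[X_H = 1] = p^{15} = (1/5)^{15} = 1/30517578125.
By linearity: E[X] = Σ_H E[X_H] = 43589145600 · p^{15} = 43589145600 · 1/30517578125 = 1743565824/1220703125.
Numerically: E[X] ≈ 1.42833.

E[X] = 43589145600 · (1/5)^{15} = 1743565824/1220703125 ≈ 1.42833.


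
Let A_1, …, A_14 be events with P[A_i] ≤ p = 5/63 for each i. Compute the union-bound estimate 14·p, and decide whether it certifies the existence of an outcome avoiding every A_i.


Union bound: P[∪_{i=1}^{14} A_i] ≤ Σ_i P[A_i] ≤ 14·p = 14·(5/63) = 10/9.
Numerically: 10/9 ≈ 1.1111.
Is 10/9 < 1? NO.
Since the bound 10/9 is ≥ 1, the union bound is uninformative here; it does NOT by itself certify existence.

14·p = 10/9 ≈ 1.1111; existence NOT certified by the union bound.


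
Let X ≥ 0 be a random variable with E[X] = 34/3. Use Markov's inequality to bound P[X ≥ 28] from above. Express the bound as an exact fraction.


μ = E[X] = 34/3, a = 28.
Markov: P[X ≥ 28] ≤ μ/a = (34/3)/28 = 17/42.
Numerically: ≈ 0.404762.
(Since a = 28 > μ = 11.333333, the bound 17/42 is < 1 and informative.)

P[X ≥ 28] ≤ 17/42 ≈ 0.404762.


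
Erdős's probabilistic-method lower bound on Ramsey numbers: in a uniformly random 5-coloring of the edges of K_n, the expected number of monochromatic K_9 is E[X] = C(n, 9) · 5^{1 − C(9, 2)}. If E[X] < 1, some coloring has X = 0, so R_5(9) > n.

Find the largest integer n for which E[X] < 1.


We need C(n, 9) · 5^{1 − 36} < 1, i.e. C(n, 9) < 5^{36 − 1} = 2910383045673370361328125.
Check values of n near the boundary:
  n = 2165: C(2165, 9) = 2832220612024886803272630; 2832220612024886803272630 < 2910383045673370361328125? YES
  n = 2166: C(2166, 9) = 2844037944203015677277940; 2844037944203015677277940 < 2910383045673370361328125? YES
  n = 2167: C(2167, 9) = 2855899084841489792706810; 2855899084841489792706810 < 2910383045673370361328125? YES
  n = 2168: C(2168, 9) = 2867804175977929537095120; 2867804175977929537095120 < 2910383045673370361328125? YES
  n = 2169: C(2169, 9) = 2879753360044504243499683; 2879753360044504243499683 < 2910383045673370361328125? YES
  n = 2170: C(2170, 9) = 2891746779868845075610510; 2891746779868845075610510 < 2910383045673370361328125? YES
  n = 2171: C(2171, 9) = 2903784578674959601827205; 2903784578674959601827205 < 2910383045673370361328125? YES
  n = 2172: C(2172, 9) = 2915866900084148060642020; 2915866900084148060642020 < 2910383045673370361328125? NO
  n = 2173: C(2173, 9) = 2927993888115921319674265; 2927993888115921319674265 < 2910383045673370361328125? NO
The largest n with C(n, 9) < 2910383045673370361328125 is n = 2171 (where E[X] = 580756915734991920365441/582076609134674072265625 ≈ 0.9977328). Hence R_5(9) > 2171, i.e. R_5(9) ≥ 2172.

Largest n = 2171; hence R_5(9) > 2171.


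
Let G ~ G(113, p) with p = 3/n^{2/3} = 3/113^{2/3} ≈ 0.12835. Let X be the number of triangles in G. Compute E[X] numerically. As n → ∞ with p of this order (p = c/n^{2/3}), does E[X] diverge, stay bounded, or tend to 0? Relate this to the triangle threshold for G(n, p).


Number of potential triangles: C(113, 3) = 234136.
Each occurs with probability p³ ≈ (0.12835)³ ≈ 2.1144960e-03.
By linearity: E[X] = C(113, 3)·p³ ≈ 234136 · 2.1144960e-03 ≈ 495.07965.
Since α = 2/3 < 1, p = c/n^{2/3} ≫ 1/n is above the triangle threshold p ~ 1/n. Asymptotically E[X] ~ (c³/6)·n^{3(1−α)} = (3³/6)·n^{1} → ∞; triangles are abundant w.h.p.

E[X] ≈ 495.07965; in regime p = Θ(1/n^{2/3}) E[X] diverges (above the triangle threshold p ~ 1/n).


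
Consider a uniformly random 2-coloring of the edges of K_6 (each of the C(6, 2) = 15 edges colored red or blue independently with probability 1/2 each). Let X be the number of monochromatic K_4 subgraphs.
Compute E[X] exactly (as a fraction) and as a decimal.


Let X = Σ_S X_S over the C(6, 4) = 15 subsets S of size 4, where X_S = 1 if the K_4 on S is monochromatic.
For a fixed S, the K_4 on S has C(4, 2) = 6 edges. P[all 6 edges red] = (1/2)^6, and likewise for blue, so P[monochromatic] = 2·(1/2)^6 = 2^{1 − 6} = 1/32.
By linearity of expectation: E[X] = C(6, 4) · 2^{1 − 6} = 15 · 1/32 = 15/32.
Numerically: E[X] ≈ 0.468750.

E[X] = C(6,4)·2^(1−C(4,2)) = 15/32 ≈ 0.468750.


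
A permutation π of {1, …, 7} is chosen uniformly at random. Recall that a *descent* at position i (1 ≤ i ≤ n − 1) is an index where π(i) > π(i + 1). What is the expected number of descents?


Write X = Σ X_I over i = 1, …, 6, with X_I the indicator of one descent.
There are 6 indicators.
For each fixed i, the pair (π(i), π(i+1)) is a uniformly random ordered pair of distinct values from {1, …, 7}; by symmetry P[π(i) > π(i+1)] = 1/2.
By linearity: E[X] = 6 · (1/2) = (7 − 1) · (1/2) = 3 ≈ 3.000000.

E[X] = 3 = 3.000000.


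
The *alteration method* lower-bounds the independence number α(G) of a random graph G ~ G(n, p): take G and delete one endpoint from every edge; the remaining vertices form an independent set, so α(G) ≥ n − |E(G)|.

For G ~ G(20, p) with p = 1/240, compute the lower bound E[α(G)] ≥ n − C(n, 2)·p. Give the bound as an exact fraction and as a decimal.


E[|E(G)|] = C(20, 2)·p = 190 · (1/240) = 19/24.
E[α(G)] ≥ n − E[|E(G)|] = 20 − 19/24 = 461/24.
Numerically: ≈ 19.20833.
(This is only a lower bound; the true E[α(G)] may be larger.)

E[α(G)] ≥ 461/24 ≈ 19.20833.


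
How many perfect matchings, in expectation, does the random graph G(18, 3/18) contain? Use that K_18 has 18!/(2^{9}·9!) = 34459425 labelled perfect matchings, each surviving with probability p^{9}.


K_18 has 18!/(2^{9}·9!) = 34459425 labelled perfect matchings.
For each such perfect matching H, let X_H = 1 if all 9 edges of H are present in G. Then P[X_H = 1] = p^{9} = (1/6)^{9} = 1/10077696.
Summing the indicators: E[X] = Σ_H E[X_H] = 34459425 · p^{9} = 34459425 · 1/10077696 = 425425/124416.
Numerically: E[X] ≈ 3.419.

E[X] = 34459425 · (1/6)^{9} = 425425/124416 ≈ 3.419.


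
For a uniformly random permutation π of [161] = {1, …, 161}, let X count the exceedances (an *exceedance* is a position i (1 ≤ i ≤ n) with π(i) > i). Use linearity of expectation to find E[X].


Write X = Σ_{i=1}^{161} X_i, where X_i = 1_{π(i) > i}.
For each fixed i, π(i) is uniform over {1, …, 161} (marginal of a uniform permutation), so P[π(i) > i] = (n − i)/n. Summing: Σ_{i=1}^{161} (n − i)/n = (0 + 1 + … + 160)/161 = 161(161 − 1)/(2·161) = (161 − 1)/2.
Hence E[X] = Σ_{i=1}^{161} (161 − i)/161 = 80 ≈ 80.00000.

E[X] = 80 = 80.00000.


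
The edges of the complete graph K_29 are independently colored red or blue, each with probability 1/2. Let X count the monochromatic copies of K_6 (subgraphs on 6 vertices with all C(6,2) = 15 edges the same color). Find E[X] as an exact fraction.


Let X = Σ_S X_S over the C(29, 6) = 475020 subsets S of size 6, where X_S = 1 if the K_6 on S is monochromatic.
For a fixed S, the K_6 on S has C(6, 2) = 15 edges. P[all 15 edges red] = (1/2)^15, and likewise for blue, so P[monochromatic] = 2·(1/2)^15 = 2^{1 − 15} = 1/16384.
By linearity: E[X] = C(29, 6) · 2^{1 − 15} = 475020 · 1/16384 = 118755/4096.
Numerically: E[X] ≈ 28.99292.

E[X] = C(29,6)·2^(1−C(6,2)) = 118755/4096 ≈ 28.99292.


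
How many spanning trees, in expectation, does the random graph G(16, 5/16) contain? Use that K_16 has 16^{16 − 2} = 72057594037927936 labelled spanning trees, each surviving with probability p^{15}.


K_16 has 16^{16 − 2} = 72057594037927936 labelled spanning trees.
For each such spanning tree H, let X_H = 1 if all 15 edges of H are present in G. Then P[X_H = 1] = p^{15} = (5/16)^{15} = 30517578125/1152921504606846976.
By linearity: E[X] = Σ_H E[X_H] = 72057594037927936 · p^{15} = 72057594037927936 · 30517578125/1152921504606846976 = 30517578125/16.
Numerically: E[X] ≈ 1.9073e+09.

E[X] = 72057594037927936 · (5/16)^{15} = 30517578125/16 ≈ 1.9073e+09.


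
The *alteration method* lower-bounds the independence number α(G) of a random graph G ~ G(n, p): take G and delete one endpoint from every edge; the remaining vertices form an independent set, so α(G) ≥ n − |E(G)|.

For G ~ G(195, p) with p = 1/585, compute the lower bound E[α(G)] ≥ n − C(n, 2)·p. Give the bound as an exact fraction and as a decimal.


E[|E(G)|] = C(195, 2)·p = 18915 · (1/585) = 97/3.
E[α(G)] ≥ n − E[|E(G)|] = 195 − 97/3 = 488/3.
Numerically: ≈ 162.66667.
(This is only a lower bound; the true E[α(G)] may be larger.)

E[α(G)] ≥ 488/3 ≈ 162.66667.


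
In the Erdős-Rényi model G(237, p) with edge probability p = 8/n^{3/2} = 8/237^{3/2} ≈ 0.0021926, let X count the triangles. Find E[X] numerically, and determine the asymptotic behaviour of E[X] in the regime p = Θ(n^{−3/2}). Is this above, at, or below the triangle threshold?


Number of potential triangles: C(237, 3) = 2190670.
Each occurs with probability p³ ≈ (0.0021926)³ ≈ 1.0541500e-08.
By linearity: E[X] = C(237, 3)·p³ ≈ 2190670 · 1.0541500e-08 ≈ 0.02309.
Since α = 3/2 > 1, p = c/n^{3/2} = o(1/n) is below the triangle threshold p ~ 1/n. Asymptotically E[X] ~ (c³/6)·n^{3(1−α)} = (8³/6)·n^{-1.5} → 0, so by Markov's inequality G has no triangles w.h.p.

E[X] ≈ 0.02309; in regime p = Θ(1/n^{3/2}) E[X] tends to 0 (below the triangle threshold p ~ 1/n).


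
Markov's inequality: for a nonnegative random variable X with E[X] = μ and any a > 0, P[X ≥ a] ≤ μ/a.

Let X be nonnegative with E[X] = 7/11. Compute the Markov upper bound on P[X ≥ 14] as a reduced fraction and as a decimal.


μ = E[X] = 7/11, a = 14.
Markov: P[X ≥ 14] ≤ μ/a = (7/11)/14 = 1/22.
Numerically: ≈ 0.04545.
(Since a = 14 > μ = 0.63636, the bound 1/22 is < 1 and informative.)

P[X ≥ 14] ≤ 1/22 ≈ 0.04545.


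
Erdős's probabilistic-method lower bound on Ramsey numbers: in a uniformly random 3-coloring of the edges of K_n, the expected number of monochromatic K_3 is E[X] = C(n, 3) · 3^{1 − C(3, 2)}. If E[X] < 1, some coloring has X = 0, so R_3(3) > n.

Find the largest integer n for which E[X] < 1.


We need C(n, 3) · 3^{1 − 3} < 1, i.e. C(n, 3) < 3^{3 − 1} = 9.
Check values of n near the boundary:
  n = 3: C(3, 3) = 1; 1 < 9? YES
  n = 4: C(4, 3) = 4; 4 < 9? YES
  n = 5: C(5, 3) = 10; 10 < 9? NO
  n = 6: C(6, 3) = 20; 20 < 9? NO
  n = 7: C(7, 3) = 35; 35 < 9? NO
The largest n with C(n, 3) < 9 is n = 4 (where E[X] = 4/9 ≈ 0.444). Hence R_3(3) > 4, i.e. R_3(3) ≥ 5.

Largest n = 4; hence R_3(3) > 4.


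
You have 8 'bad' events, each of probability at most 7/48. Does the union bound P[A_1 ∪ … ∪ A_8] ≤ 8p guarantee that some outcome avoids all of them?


Union bound: P[∪_{i=1}^{8} A_i] ≤ Σ_i P[A_i] ≤ 8·p = 8·(7/48) = 7/6.
Numerically: 7/6 ≈ 1.167.
Is 7/6 < 1? NO.
Since the bound 7/6 is ≥ 1, the union bound is uninformative here; it does NOT by itself certify existence.

8·p = 7/6 ≈ 1.167; existence NOT certified by the union bound.
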